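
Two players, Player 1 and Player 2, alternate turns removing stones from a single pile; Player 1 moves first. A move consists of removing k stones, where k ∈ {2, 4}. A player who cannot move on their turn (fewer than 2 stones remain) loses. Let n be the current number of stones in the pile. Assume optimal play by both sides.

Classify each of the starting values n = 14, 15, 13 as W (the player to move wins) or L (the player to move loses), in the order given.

Classify positions by backward induction: terminal positions (no move available) are L. From any other position, the mover wins iff some move reaches an L.
n=0: no move → L
n=1: no move → L
n=2: →0(L), so W
n=3: →1(L), so W
n=4: →0(L), so W
n=5: →1(L), so W
n=6: →4(W), 2(W) — all W, so L
n=7: →5(W), 3(W) — all W, so L
n=8: →6(L), so W
n=9: →7(L), so W
n=10: →6(L), so W
n=11: →7(L), so W
n=12: →10(W), 8(W) — all W, so L
n=13: →11(W), 9(W) — all W, so L
n=14: →12(L), so W
n=15: →13(L), so W

14: W, 15: W, 13: L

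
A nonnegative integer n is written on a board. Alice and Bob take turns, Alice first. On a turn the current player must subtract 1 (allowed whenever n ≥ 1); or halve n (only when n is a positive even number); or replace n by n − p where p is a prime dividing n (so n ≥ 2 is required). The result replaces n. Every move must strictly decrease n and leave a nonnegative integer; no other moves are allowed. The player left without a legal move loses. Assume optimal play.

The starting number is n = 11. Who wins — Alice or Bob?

Alice wins.

Positions with no move are L. A position that does have a move is losing for the player to move precisely when every available move leads to a winning position for the opponent. Fill in the labels:
n=0: no move → L
n=1: reaches L-position 0 → W
n=2: reaches L-position 0 → W
n=3: reaches L-position 0 → W
n=4: only reaches 2(W), 3(W), all W → L
n=5: reaches L-position 0 → W
n=6: reaches L-position 4 → W
n=7: reaches L-position 0 → W
n=8: reaches L-position 4 → W
n=9: only reaches 6(W), 8(W), all W → L
n=10: reaches L-position 9 → W
n=11: reaches L-position 0 → W
From 11 Alice can move to 0, reaching an L position.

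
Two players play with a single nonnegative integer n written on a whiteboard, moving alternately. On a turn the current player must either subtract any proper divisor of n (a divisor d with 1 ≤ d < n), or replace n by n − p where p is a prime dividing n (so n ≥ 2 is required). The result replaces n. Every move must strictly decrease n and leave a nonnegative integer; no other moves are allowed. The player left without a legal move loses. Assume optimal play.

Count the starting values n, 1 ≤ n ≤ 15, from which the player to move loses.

4

Positions with no move are L. A position that does have a move is losing for the player to move precisely when every available move leads to a winning position for the opponent. Fill in the labels:
n=0: no move → L
n=1: no move → L
n=2: →0(L), so W
n=3: →0(L), so W
n=4: →2(W), 3(W) — all W, so L
n=5: →0(L), so W
n=6: →4(L), so W
n=7: →0(L), so W
n=8: →4(L), so W
n=9: →6(W), 8(W) — all W, so L
n=10: →9(L), so W
n=11: →0(L), so W
n=12: →9(L), so W
n=13: →0(L), so W
n=14: →7(W), 12(W), 13(W) — all W, so L
n=15: →14(L), so W
L entries with 1 ≤ n ≤ 15 (n=0 is outside the asked range and is not counted): n = 1, 4, 9, 14; that makes 4.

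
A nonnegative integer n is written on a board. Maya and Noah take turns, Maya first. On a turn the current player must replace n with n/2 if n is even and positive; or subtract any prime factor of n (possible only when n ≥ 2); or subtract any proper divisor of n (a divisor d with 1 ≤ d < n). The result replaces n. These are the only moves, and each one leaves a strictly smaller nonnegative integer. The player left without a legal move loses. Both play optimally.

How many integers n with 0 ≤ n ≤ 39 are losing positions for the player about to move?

10

Positions with no move are L. A position that does have a move is losing for the player to move precisely when every available move leads to a winning position for the opponent. Fill in the labels:
n=0: no move → L
n=1: no move → L
n=2: reaches L-position 0 → W
n=3: reaches L-position 0 → W
n=4: only reaches 2(W), 3(W), all W → L
n=5: reaches L-position 0 → W
n=6: reaches L-position 4 → W
n=7: reaches L-position 0 → W
n=8: reaches L-position 4 → W
n=9: only reaches 6(W), 8(W), all W → L
n=10: reaches L-position 9 → W
n=11: reaches L-position 0 → W
n=12: reaches L-position 9 → W
n=13: reaches L-position 0 → W
n=14: only reaches 7(W), 12(W), 13(W), all W → L
n=15: reaches L-position 14 → W
n=16: reaches L-position 14 → W
n=17: reaches L-position 0 → W
n=18: reaches L-position 9 → W
n=19: reaches L-position 0 → W
n=20: only reaches 10(W), 15(W), 16(W), 18(W), 19(W), all W → L
n=21: reaches L-position 14 → W
n=22: reaches L-position 20 → W
n=23: reaches L-position 0 → W
n=24: reaches L-position 20 → W
n=25: reaches L-position 20 → W
n=26: only reaches 13(W), 24(W), 25(W), all W → L
n=27: reaches L-position 26 → W
n=28: reaches L-position 14 → W
n=29: reaches L-position 0 → W
n=30: reaches L-position 20 → W
n=31: reaches L-position 0 → W
n=32: only reaches 16(W), 24(W), 28(W), 30(W), 31(W), all W → L
n=33: reaches L-position 32 → W
n=34: reaches L-position 32 → W
n=35: only reaches 28(W), 30(W), 34(W), all W → L
n=36: reaches L-position 32 → W
n=37: reaches L-position 0 → W
n=38: only reaches 19(W), 36(W), 37(W), all W → L
n=39: reaches L-position 26 → W
L entries with 0 ≤ n ≤ 39: n = 0, 1, 4, 9, 14, 20, 26, 32, 35, 38; that makes 10.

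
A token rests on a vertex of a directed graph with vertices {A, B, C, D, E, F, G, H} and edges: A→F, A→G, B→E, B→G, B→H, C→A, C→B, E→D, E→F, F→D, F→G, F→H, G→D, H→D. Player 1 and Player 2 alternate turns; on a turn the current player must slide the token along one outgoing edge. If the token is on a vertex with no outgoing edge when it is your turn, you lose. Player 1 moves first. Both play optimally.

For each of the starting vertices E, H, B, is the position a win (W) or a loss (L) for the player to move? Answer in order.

Build the W/L table. Terminal = L. A non-terminal position is W if it has a move to some L; otherwise it is L.
Every edge goes from a vertex to one that appears earlier in the order D, H, G, F, E, A, B, C, so processing vertices in that order labels each vertex after all of its successors.
D: no outgoing edge → L
H: W (go to D, an L position)
G: W (go to D, an L position)
F: W (go to D, an L position)
E: W (go to D, an L position)
A: L (options F(W), G(W) are all W)
B: L (options E(W), G(W), H(W) are all W)
C: W (go to B, an L position)

E: W, H: W, B: L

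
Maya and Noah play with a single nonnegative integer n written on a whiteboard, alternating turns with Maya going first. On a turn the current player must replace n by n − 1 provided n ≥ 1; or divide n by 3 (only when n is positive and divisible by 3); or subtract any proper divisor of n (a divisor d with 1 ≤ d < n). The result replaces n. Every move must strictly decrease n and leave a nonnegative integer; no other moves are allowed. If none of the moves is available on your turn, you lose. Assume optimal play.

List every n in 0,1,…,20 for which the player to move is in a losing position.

0, 2, 5, 7, 9, 11, 13, 16, 19

Compute win/loss labels from the base case upward. A position with no move is L. Any other position is W if it can reach an L in one move, else L.
n=0: no move → L
n=1: can move to 0, which is L ⇒ W
n=2: the only move is to 1(W), a W ⇒ L
n=3: can move to 2, which is L ⇒ W
n=4: can move to 2, which is L ⇒ W
n=5: the only move is to 4(W), a W ⇒ L
n=6: can move to 2, which is L ⇒ W
n=7: the only move is to 6(W), a W ⇒ L
n=8: can move to 7, which is L ⇒ W
n=9: moves to 3(W), 6(W), 8(W); every one is W ⇒ L
n=10: can move to 5, which is L ⇒ W
n=11: the only move is to 10(W), a W ⇒ L
n=12: can move to 9, which is L ⇒ W
n=13: the only move is to 12(W), a W ⇒ L
n=14: can move to 7, which is L ⇒ W
n=15: can move to 5, which is L ⇒ W
n=16: moves to 8(W), 12(W), 14(W), 15(W); every one is W ⇒ L
n=17: can move to 16, which is L ⇒ W
n=18: can move to 9, which is L ⇒ W
n=19: the only move is to 18(W), a W ⇒ L
n=20: can move to 16, which is L ⇒ W
Reading off the rows marked L gives the requested list; there are 9 such values of n.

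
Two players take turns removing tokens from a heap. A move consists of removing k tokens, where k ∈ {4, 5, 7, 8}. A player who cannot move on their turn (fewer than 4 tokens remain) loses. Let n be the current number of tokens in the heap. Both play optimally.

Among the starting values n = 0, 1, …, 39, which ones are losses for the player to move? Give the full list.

0, 1, 2, 3, 12, 13, 14, 15, 24, 25, 26, 27, 36, 37, 38, 39

Classify positions by backward induction: terminal positions (no move available) are L. From any other position, the mover wins iff some move reaches an L.
n=0: no move → L
n=1: no move → L
n=2: no move → L
n=3: no move → L
n=4: reaches L-position 0 → W
n=5: reaches L-position 1 → W
n=6: reaches L-position 2 → W
n=7: reaches L-position 3 → W
n=8: reaches L-position 3 → W
n=9: reaches L-position 2 → W
n=10: reaches L-position 3 → W
n=11: reaches L-position 3 → W
n=12: only reaches 8(W), 7(W), 5(W), 4(W), all W → L
n=13: only reaches 9(W), 8(W), 6(W), 5(W), all W → L
n=14: only reaches 10(W), 9(W), 7(W), 6(W), all W → L
n=15: only reaches 11(W), 10(W), 8(W), 7(W), all W → L
n=16: reaches L-position 12 → W
n=17: reaches L-position 13 → W
n=18: reaches L-position 14 → W
n=19: reaches L-position 15 → W
n=20: reaches L-position 15 → W
n=21: reaches L-position 14 → W
n=22: reaches L-position 15 → W
n=23: reaches L-position 15 → W
n=24: only reaches 20(W), 19(W), 17(W), 16(W), all W → L
n=25: only reaches 21(W), 20(W), 18(W), 17(W), all W → L
n=26: only reaches 22(W), 21(W), 19(W), 18(W), all W → L
n=27: only reaches 23(W), 22(W), 20(W), 19(W), all W → L
n=28: reaches L-position 24 → W
n=29: reaches L-position 25 → W
n=30: reaches L-position 26 → W
n=31: reaches L-position 27 → W
n=32: reaches L-position 27 → W
n=33: reaches L-position 26 → W
n=34: reaches L-position 27 → W
n=35: reaches L-position 27 → W
n=36: only reaches 32(W), 31(W), 29(W), 28(W), all W → L
n=37: only reaches 33(W), 32(W), 30(W), 29(W), all W → L
n=38: only reaches 34(W), 33(W), 31(W), 30(W), all W → L
n=39: only reaches 35(W), 34(W), 32(W), 31(W), all W → L
Reading off the rows marked L gives the requested list; there are 16 such values of n.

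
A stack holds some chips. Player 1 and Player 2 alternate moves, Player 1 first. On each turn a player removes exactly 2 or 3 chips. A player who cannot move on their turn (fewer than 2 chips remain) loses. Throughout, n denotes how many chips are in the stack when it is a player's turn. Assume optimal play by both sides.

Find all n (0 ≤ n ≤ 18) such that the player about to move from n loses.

Compute win/loss labels from the base case upward. A position with no move is L. Any other position is W if it can reach an L in one move, else L.
n=0: no move → L
n=1: no move → L
n=2: reaches L-position 0 → W
n=3: reaches L-position 1 → W
n=4: reaches L-position 1 → W
n=5: only reaches 3(W), 2(W), all W → L
n=6: only reaches 4(W), 3(W), all W → L
n=7: reaches L-position 5 → W
n=8: reaches L-position 6 → W
n=9: reaches L-position 6 → W
n=10: only reaches 8(W), 7(W), all W → L
n=11: only reaches 9(W), 8(W), all W → L
n=12: reaches L-position 10 → W
n=13: reaches L-position 11 → W
n=14: reaches L-position 11 → W
n=15: only reaches 13(W), 12(W), all W → L
n=16: only reaches 14(W), 13(W), all W → L
n=17: reaches L-position 15 → W
n=18: reaches L-position 16 → W
Reading off the rows marked L gives the requested list; there are 8 such values of n.

0, 1, 5, 6, 10, 11, 15, 16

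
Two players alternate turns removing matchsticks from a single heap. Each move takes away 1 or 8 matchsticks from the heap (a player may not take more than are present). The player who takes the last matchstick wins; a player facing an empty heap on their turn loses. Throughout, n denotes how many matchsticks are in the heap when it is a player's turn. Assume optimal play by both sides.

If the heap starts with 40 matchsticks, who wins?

Positions with no move are L. A position that does have a move is losing for the player to move precisely when every available move leads to a winning position for the opponent. Fill in the labels:
n=0: no move → L
n=1: reaches L-position 0 → W
n=2: only reaches 1(W), which is W → L
n=3: reaches L-position 2 → W
n=4: only reaches 3(W), which is W → L
n=5: reaches L-position 4 → W
n=6: only reaches 5(W), which is W → L
n=7: reaches L-position 6 → W
n=8: reaches L-position 0 → W
n=9: only reaches 8(W), 1(W), all W → L
n=10: reaches L-position 9 → W
n=11: only reaches 10(W), 3(W), all W → L
n=12: reaches L-position 11 → W
n=13: only reaches 12(W), 5(W), all W → L
n=14: reaches L-position 13 → W
n=15: only reaches 14(W), 7(W), all W → L
n=16: reaches L-position 15 → W
n=17: reaches L-position 9 → W
n=18: only reaches 17(W), 10(W), all W → L
n=19: reaches L-position 18 → W
n=20: only reaches 19(W), 12(W), all W → L
n=21: reaches L-position 20 → W
n=22: only reaches 21(W), 14(W), all W → L
n=23: reaches L-position 22 → W
n=24: only reaches 23(W), 16(W), all W → L
n=25: reaches L-position 24 → W
n=26: reaches L-position 18 → W
n=27: only reaches 26(W), 19(W), all W → L
n=28: reaches L-position 27 → W
n=29: only reaches 28(W), 21(W), all W → L
n=30: reaches L-position 29 → W
n=31: only reaches 30(W), 23(W), all W → L
n=32: reaches L-position 31 → W
n=33: only reaches 32(W), 25(W), all W → L
n=34: reaches L-position 33 → W
n=35: reaches L-position 27 → W
n=36: only reaches 35(W), 28(W), all W → L
n=37: reaches L-position 36 → W
n=38: only reaches 37(W), 30(W), all W → L
n=39: reaches L-position 38 → W
n=40: only reaches 39(W), 32(W), all W → L
Every move from 40 reaches a W position, so the mover loses.

The second player wins.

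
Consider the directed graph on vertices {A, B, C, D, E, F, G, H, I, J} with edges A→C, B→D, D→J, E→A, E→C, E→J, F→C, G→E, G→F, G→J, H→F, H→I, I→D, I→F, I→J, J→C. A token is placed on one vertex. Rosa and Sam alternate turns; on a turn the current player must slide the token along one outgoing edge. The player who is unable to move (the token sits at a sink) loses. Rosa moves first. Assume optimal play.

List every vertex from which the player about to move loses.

Classify positions by backward induction: terminal positions (no move available) are L. From any other position, the mover wins iff some move reaches an L.
Every edge goes from a vertex to one that appears earlier in the order C, J, D, F, I, A, H, E, G, B, so processing vertices in that order labels each vertex after all of its successors.
C: no outgoing edge → L
J: reaches L-position C → W
D: only reaches J(W), which is W → L
F: reaches L-position C → W
I: reaches L-position D → W
A: reaches L-position C → W
H: only reaches I(W), F(W), all W → L
E: reaches L-position C → W
G: only reaches E(W), F(W), J(W), all W → L
B: reaches L-position D → W
Reading off the rows marked L gives the requested list; there are 4 such vertices.

C, D, G, H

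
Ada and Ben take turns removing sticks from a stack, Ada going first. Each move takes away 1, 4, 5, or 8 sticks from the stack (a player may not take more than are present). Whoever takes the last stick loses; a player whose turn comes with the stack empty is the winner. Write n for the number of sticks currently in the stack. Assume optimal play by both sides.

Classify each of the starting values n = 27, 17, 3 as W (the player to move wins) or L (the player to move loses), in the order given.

Use the standard recursion: the mover wins at a terminal position; elsewhere, the mover wins exactly when some move hands the opponent an L position.
n=0: no move; the opponent has just taken the last stick and therefore loses → W
n=1: L (sole option 0(W) is W)
n=2: W (go to 1, an L position)
n=3: L (sole option 2(W) is W)
n=4: W (go to 3, an L position)
n=5: W (go to 1, an L position)
n=6: W (go to 1, an L position)
n=7: W (go to 3, an L position)
n=8: W (go to 3, an L position)
n=9: W (go to 1, an L position)
n=10: L (options 9(W), 6(W), 5(W), 2(W) are all W)
n=11: W (go to 10, an L position)
n=12: L (options 11(W), 8(W), 7(W), 4(W) are all W)
n=13: W (go to 12, an L position)
n=14: W (go to 10, an L position)
n=15: W (go to 10, an L position)
n=16: W (go to 12, an L position)
n=17: W (go to 12, an L position)
n=18: W (go to 10, an L position)
n=19: L (options 18(W), 15(W), 14(W), 11(W) are all W)
n=20: W (go to 19, an L position)
n=21: L (options 20(W), 17(W), 16(W), 13(W) are all W)
n=22: W (go to 21, an L position)
n=23: W (go to 19, an L position)
n=24: W (go to 19, an L position)
n=25: W (go to 21, an L position)
n=26: W (go to 21, an L position)
n=27: W (go to 19, an L position)

27: W, 17: W, 3: L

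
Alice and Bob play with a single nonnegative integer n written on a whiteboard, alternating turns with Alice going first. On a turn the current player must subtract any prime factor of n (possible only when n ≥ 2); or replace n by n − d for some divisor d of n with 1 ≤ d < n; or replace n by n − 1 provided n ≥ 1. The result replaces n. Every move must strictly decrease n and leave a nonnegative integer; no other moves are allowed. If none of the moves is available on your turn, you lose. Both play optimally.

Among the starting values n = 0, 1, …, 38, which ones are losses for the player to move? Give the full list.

0, 4, 9, 14, 20, 26, 32, 35, 38

Use the standard recursion: the mover loses at a terminal position; elsewhere, the mover wins exactly when some move hands the opponent an L position.
n=0: no move → L
n=1: can move to 0, which is L ⇒ W
n=2: can move to 0, which is L ⇒ W
n=3: can move to 0, which is L ⇒ W
n=4: moves to 2(W), 3(W); every one is W ⇒ L
n=5: can move to 0, which is L ⇒ W
n=6: can move to 4, which is L ⇒ W
n=7: can move to 0, which is L ⇒ W
n=8: can move to 4, which is L ⇒ W
n=9: moves to 6(W), 8(W); every one is W ⇒ L
n=10: can move to 9, which is L ⇒ W
n=11: can move to 0, which is L ⇒ W
n=12: can move to 9, which is L ⇒ W
n=13: can move to 0, which is L ⇒ W
n=14: moves to 7(W), 12(W), 13(W); every one is W ⇒ L
n=15: can move to 14, which is L ⇒ W
n=16: can move to 14, which is L ⇒ W
n=17: can move to 0, which is L ⇒ W
n=18: can move to 9, which is L ⇒ W
n=19: can move to 0, which is L ⇒ W
n=20: moves to 10(W), 15(W), 16(W), 18(W), 19(W); every one is W ⇒ L
n=21: can move to 14, which is L ⇒ W
n=22: can move to 20, which is L ⇒ W
n=23: can move to 0, which is L ⇒ W
n=24: can move to 20, which is L ⇒ W
n=25: can move to 20, which is L ⇒ W
n=26: moves to 13(W), 24(W), 25(W); every one is W ⇒ L
n=27: can move to 26, which is L ⇒ W
n=28: can move to 14, which is L ⇒ W
n=29: can move to 0, which is L ⇒ W
n=30: can move to 20, which is L ⇒ W
n=31: can move to 0, which is L ⇒ W
n=32: moves to 16(W), 24(W), 28(W), 30(W), 31(W); every one is W ⇒ L
n=33: can move to 32, which is L ⇒ W
n=34: can move to 32, which is L ⇒ W
n=35: moves to 28(W), 30(W), 34(W); every one is W ⇒ L
n=36: can move to 32, which is L ⇒ W
n=37: can move to 0, which is L ⇒ W
n=38: moves to 19(W), 36(W), 37(W); every one is W ⇒ L
The losing starting values of n are exactly the entries labelled L in this table (9 of them).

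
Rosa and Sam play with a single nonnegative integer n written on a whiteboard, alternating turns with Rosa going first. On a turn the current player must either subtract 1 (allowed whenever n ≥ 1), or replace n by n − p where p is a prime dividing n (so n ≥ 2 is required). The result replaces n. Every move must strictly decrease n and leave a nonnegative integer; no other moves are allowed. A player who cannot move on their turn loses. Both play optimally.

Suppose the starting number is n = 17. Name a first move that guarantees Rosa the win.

Classify positions by backward induction: terminal positions (no move available) are L. From any other position, the mover wins iff some move reaches an L.
n=0: no move → L
n=1: can move to 0, which is L ⇒ W
n=2: can move to 0, which is L ⇒ W
n=3: can move to 0, which is L ⇒ W
n=4: moves to 2(W), 3(W); every one is W ⇒ L
n=5: can move to 0, which is L ⇒ W
n=6: can move to 4, which is L ⇒ W
n=7: can move to 0, which is L ⇒ W
n=8: moves to 6(W), 7(W); every one is W ⇒ L
n=9: can move to 8, which is L ⇒ W
n=10: can move to 8, which is L ⇒ W
n=11: can move to 0, which is L ⇒ W
n=12: moves to 9(W), 10(W), 11(W); every one is W ⇒ L
n=13: can move to 0, which is L ⇒ W
n=14: can move to 12, which is L ⇒ W
n=15: can move to 12, which is L ⇒ W
n=16: moves to 14(W), 15(W); every one is W ⇒ L
n=17: can move to 0, which is L ⇒ W
From 17, the L positions reachable in one move are: 0, 16. Any move reaching one of these is winning.

Move to 0.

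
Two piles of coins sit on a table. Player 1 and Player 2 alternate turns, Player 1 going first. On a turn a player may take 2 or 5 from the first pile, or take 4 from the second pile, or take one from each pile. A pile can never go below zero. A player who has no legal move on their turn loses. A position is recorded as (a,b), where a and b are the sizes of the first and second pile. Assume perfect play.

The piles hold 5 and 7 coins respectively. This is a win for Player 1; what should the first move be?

Move to (4,6).

Label each position W (a win for the player to move) or L (a loss). A position with no legal move is L; any other position is W exactly when some move reaches an L, and L when every move reaches a W.
No move ever increases a pile, so every position that can arise here has a ≤ 5 and b ≤ 7; it is enough to label the cells with 0 ≤ a ≤ 5 and 0 ≤ b ≤ 7.
Every move lowers a or b (never raises either), so fill the grid row by row in increasing a, and left to right within a row: each cell's successors are then already labelled.
      b=0  b=1  b=2  b=3  b=4  b=5  b=6  b=7
a=0:    L    L    L    L    W    W    W    W
a=1:    L    W    W    W    W    L    L    L
a=2:    W    W    W    W    L    L    W    W
a=3:    W    L    L    L    L    W    W    W
a=4:    L    L    W    W    W    W    L    L
a=5:    W    W    W    W    W    L    L    W
Cells with no legal move (terminal, hence L): (0,0), (0,1), (0,2), (0,3), (1,0).
The remaining L cells, each justified by listing all of its moves:
(1,5): only reaches (1,1)(W), (0,4)(W), all W → L
(1,6): only reaches (1,2)(W), (0,5)(W), all W → L
(1,7): only reaches (1,3)(W), (0,6)(W), all W → L
(2,4): only reaches (0,4)(W), (2,0)(W), (1,3)(W), all W → L
(2,5): only reaches (0,5)(W), (2,1)(W), (1,4)(W), all W → L
(3,1): only reaches (1,1)(W), (2,0)(W), all W → L
(3,2): only reaches (1,2)(W), (2,1)(W), all W → L
(3,3): only reaches (1,3)(W), (2,2)(W), all W → L
(3,4): only reaches (1,4)(W), (3,0)(W), (2,3)(W), all W → L
(4,0): only reaches (2,0)(W), which is W → L
(4,1): only reaches (2,1)(W), (3,0)(W), all W → L
(4,6): only reaches (2,6)(W), (4,2)(W), (3,5)(W), all W → L
(4,7): only reaches (2,7)(W), (4,3)(W), (3,6)(W), all W → L
(5,5): only reaches (3,5)(W), (0,5)(W), (5,1)(W), (4,4)(W), all W → L
(5,6): only reaches (3,6)(W), (0,6)(W), (5,2)(W), (4,5)(W), all W → L
Every other cell has at least one move into one of the L cells above, so it is W.
From (5,7), the L positions reachable in one move are: (4,6).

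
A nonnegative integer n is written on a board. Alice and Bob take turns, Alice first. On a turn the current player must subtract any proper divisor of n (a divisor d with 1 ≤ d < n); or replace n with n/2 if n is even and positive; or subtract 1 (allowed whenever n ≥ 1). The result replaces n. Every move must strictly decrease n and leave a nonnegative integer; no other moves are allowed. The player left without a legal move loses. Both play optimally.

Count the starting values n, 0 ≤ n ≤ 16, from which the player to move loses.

8

Positions with no move are L. A position that does have a move is losing for the player to move precisely when every available move leads to a winning position for the opponent. Fill in the labels:
n=0: no move → L
n=1: reaches L-position 0 → W
n=2: only reaches 1(W), which is W → L
n=3: reaches L-position 2 → W
n=4: reaches L-position 2 → W
n=5: only reaches 4(W), which is W → L
n=6: reaches L-position 5 → W
n=7: only reaches 6(W), which is W → L
n=8: reaches L-position 7 → W
n=9: only reaches 6(W), 8(W), all W → L
n=10: reaches L-position 5 → W
n=11: only reaches 10(W), which is W → L
n=12: reaches L-position 9 → W
n=13: only reaches 12(W), which is W → L
n=14: reaches L-position 7 → W
n=15: only reaches 10(W), 12(W), 14(W), all W → L
n=16: reaches L-position 15 → W
L entries with 0 ≤ n ≤ 16: n = 0, 2, 5, 7, 9, 11, 13, 15; that makes 8.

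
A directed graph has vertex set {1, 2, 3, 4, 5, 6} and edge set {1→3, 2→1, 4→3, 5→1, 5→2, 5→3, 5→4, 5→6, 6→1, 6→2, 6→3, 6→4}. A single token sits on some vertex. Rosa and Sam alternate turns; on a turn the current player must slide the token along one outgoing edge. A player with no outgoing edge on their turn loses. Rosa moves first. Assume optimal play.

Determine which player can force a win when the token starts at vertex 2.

Positions with no move are L. A position that does have a move is losing for the player to move precisely when every available move leads to a winning position for the opponent. Fill in the labels:
Every edge goes from a vertex to one that appears earlier in the order 3, 1, 4, 2, 6, 5, so processing vertices in that order labels each vertex after all of its successors.
3: no outgoing edge → L
1: W (go to 3, an L position)
4: W (go to 3, an L position)
2: L (sole option 1(W) is W)
6: W (go to 2, an L position)
5: W (go to 2, an L position)
Every move from 2 reaches a W position, so the mover loses.

Sam wins.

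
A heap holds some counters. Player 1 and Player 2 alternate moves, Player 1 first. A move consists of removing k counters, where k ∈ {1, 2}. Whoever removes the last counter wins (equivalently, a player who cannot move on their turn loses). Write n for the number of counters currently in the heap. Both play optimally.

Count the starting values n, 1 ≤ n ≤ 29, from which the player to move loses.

Classify positions by backward induction: terminal positions (no move available) are L. From any other position, the mover wins iff some move reaches an L.
n=0: no move → L
n=1: W (go to 0, an L position)
n=2: W (go to 0, an L position)
n=3: L (options 2(W), 1(W) are all W)
n=4: W (go to 3, an L position)
n=5: W (go to 3, an L position)
n=6: L (options 5(W), 4(W) are all W)
n=7: W (go to 6, an L position)
n=8: W (go to 6, an L position)
n=9: L (options 8(W), 7(W) are all W)
n=10: W (go to 9, an L position)
n=11: W (go to 9, an L position)
n=12: L (options 11(W), 10(W) are all W)
n=13: W (go to 12, an L position)
n=14: W (go to 12, an L position)
n=15: L (options 14(W), 13(W) are all W)
n=16: W (go to 15, an L position)
n=17: W (go to 15, an L position)
n=18: L (options 17(W), 16(W) are all W)
n=19: W (go to 18, an L position)
n=20: W (go to 18, an L position)
n=21: L (options 20(W), 19(W) are all W)
n=22: W (go to 21, an L position)
n=23: W (go to 21, an L position)
n=24: L (options 23(W), 22(W) are all W)
n=25: W (go to 24, an L position)
n=26: W (go to 24, an L position)
n=27: L (options 26(W), 25(W) are all W)
n=28: W (go to 27, an L position)
n=29: W (go to 27, an L position)
L entries with 1 ≤ n ≤ 29 (n=0 is outside the asked range and is not counted): n = 3, 6, 9, 12, 15, 18, 21, 24, 27; that makes 9.

9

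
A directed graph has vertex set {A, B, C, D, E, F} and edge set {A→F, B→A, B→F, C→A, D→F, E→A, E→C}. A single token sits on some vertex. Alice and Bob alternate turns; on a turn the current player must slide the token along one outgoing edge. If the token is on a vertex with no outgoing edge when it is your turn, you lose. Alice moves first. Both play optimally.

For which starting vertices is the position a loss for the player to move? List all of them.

C, F

Build the W/L table. Terminal = L. A non-terminal position is W if it has a move to some L; otherwise it is L.
Every edge goes from a vertex to one that appears earlier in the order F, A, B, D, C, E, so processing vertices in that order labels each vertex after all of its successors.
F: no outgoing edge → L
A: →F(L), so W
B: →F(L), so W
D: →F(L), so W
C: →A(W) only, which is W, so L
E: →C(L), so W
Reading off the rows marked L gives the requested list; there are 2 such vertices.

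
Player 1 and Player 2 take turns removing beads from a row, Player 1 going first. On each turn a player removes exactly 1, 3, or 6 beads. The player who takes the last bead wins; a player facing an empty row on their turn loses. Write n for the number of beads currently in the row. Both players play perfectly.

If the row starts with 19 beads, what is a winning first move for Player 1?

Remove 1, leaving 18.

Work bottom-up. With no move the player to move loses. Otherwise the position is W if at least one move leads to an L position for the opponent, and L if every move leads to a W.
n=0: no move → L
n=1: can move to 0, which is L ⇒ W
n=2: the only move is to 1(W), a W ⇒ L
n=3: can move to 2, which is L ⇒ W
n=4: moves to 3(W), 1(W); every one is W ⇒ L
n=5: can move to 4, which is L ⇒ W
n=6: can move to 0, which is L ⇒ W
n=7: can move to 4, which is L ⇒ W
n=8: can move to 2, which is L ⇒ W
n=9: moves to 8(W), 6(W), 3(W); every one is W ⇒ L
n=10: can move to 9, which is L ⇒ W
n=11: moves to 10(W), 8(W), 5(W); every one is W ⇒ L
n=12: can move to 11, which is L ⇒ W
n=13: moves to 12(W), 10(W), 7(W); every one is W ⇒ L
n=14: can move to 13, which is L ⇒ W
n=15: can move to 9, which is L ⇒ W
n=16: can move to 13, which is L ⇒ W
n=17: can move to 11, which is L ⇒ W
n=18: moves to 17(W), 15(W), 12(W); every one is W ⇒ L
n=19: can move to 18, which is L ⇒ W
From 19, the L positions reachable in one move are: 18, 13. Any move reaching one of these is winning.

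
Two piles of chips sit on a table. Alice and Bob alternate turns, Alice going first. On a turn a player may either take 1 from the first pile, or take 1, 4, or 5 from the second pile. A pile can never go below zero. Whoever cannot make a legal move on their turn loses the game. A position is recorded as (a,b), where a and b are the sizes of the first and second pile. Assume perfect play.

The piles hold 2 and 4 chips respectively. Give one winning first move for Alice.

Move to (2,0).

Work bottom-up. With no move the player to move loses. Otherwise the position is W if at least one move leads to an L position for the opponent, and L if every move leads to a W.
No move ever increases a pile, so every position that can arise here has a ≤ 2 and b ≤ 4; it is enough to label the cells with 0 ≤ a ≤ 2 and 0 ≤ b ≤ 4.
Every move lowers a or b (never raises either), so fill the grid row by row in increasing a, and left to right within a row: each cell's successors are then already labelled.
      b=0  b=1  b=2  b=3  b=4
a=0:    L    W    L    W    W
a=1:    W    L    W    L    W
a=2:    L    W    L    W    W
Cells with no legal move (terminal, hence L): (0,0).
The remaining L cells, each justified by listing all of its moves:
(0,2): →(0,1)(W) only, which is W, so L
(1,1): →(0,1)(W), (1,0)(W) — all W, so L
(1,3): →(0,3)(W), (1,2)(W) — all W, so L
(2,0): →(1,0)(W) only, which is W, so L
(2,2): →(1,2)(W), (2,1)(W) — all W, so L
Every other cell has at least one move into one of the L cells above, so it is W.
From (2,4), the L positions reachable in one move are: (2,0).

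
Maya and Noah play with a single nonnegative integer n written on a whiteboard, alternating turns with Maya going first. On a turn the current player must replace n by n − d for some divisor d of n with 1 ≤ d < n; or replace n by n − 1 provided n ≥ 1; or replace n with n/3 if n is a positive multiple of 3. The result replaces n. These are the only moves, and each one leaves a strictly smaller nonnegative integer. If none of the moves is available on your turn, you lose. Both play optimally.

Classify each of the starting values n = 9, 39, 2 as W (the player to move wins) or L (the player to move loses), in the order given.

Build the W/L table. Terminal = L. A non-terminal position is W if it has a move to some L; otherwise it is L.
n=0: no move → L
n=1: can move to 0, which is L ⇒ W
n=2: the only move is to 1(W), a W ⇒ L
n=3: can move to 2, which is L ⇒ W
n=4: can move to 2, which is L ⇒ W
n=5: the only move is to 4(W), a W ⇒ L
n=6: can move to 2, which is L ⇒ W
n=7: the only move is to 6(W), a W ⇒ L
n=8: can move to 7, which is L ⇒ W
n=9: moves to 3(W), 6(W), 8(W); every one is W ⇒ L
n=10: can move to 5, which is L ⇒ W
n=11: the only move is to 10(W), a W ⇒ L
n=12: can move to 9, which is L ⇒ W
n=13: the only move is to 12(W), a W ⇒ L
n=14: can move to 7, which is L ⇒ W
n=15: can move to 5, which is L ⇒ W
n=16: moves to 8(W), 12(W), 14(W), 15(W); every one is W ⇒ L
n=17: can move to 16, which is L ⇒ W
n=18: can move to 9, which is L ⇒ W
n=19: the only move is to 18(W), a W ⇒ L
n=20: can move to 16, which is L ⇒ W
n=21: can move to 7, which is L ⇒ W
n=22: can move to 11, which is L ⇒ W
n=23: the only move is to 22(W), a W ⇒ L
n=24: can move to 16, which is L ⇒ W
n=25: moves to 20(W), 24(W); every one is W ⇒ L
n=26: can move to 13, which is L ⇒ W
n=27: can move to 9, which is L ⇒ W
n=28: moves to 14(W), 21(W), 24(W), 26(W), 27(W); every one is W ⇒ L
n=29: can move to 28, which is L ⇒ W
n=30: can move to 25, which is L ⇒ W
n=31: the only move is to 30(W), a W ⇒ L
n=32: can move to 16, which is L ⇒ W
n=33: can move to 11, which is L ⇒ W
n=34: moves to 17(W), 32(W), 33(W); every one is W ⇒ L
n=35: can move to 28, which is L ⇒ W
n=36: can move to 34, which is L ⇒ W
n=37: the only move is to 36(W), a W ⇒ L
n=38: can move to 19, which is L ⇒ W
n=39: can move to 13, which is L ⇒ W

9: L, 39: W, 2: L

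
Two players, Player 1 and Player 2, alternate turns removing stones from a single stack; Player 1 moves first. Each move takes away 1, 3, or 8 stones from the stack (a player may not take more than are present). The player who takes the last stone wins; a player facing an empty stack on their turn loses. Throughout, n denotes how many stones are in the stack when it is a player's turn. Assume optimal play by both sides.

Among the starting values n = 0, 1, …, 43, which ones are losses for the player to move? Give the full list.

Build the W/L table. Terminal = L. A non-terminal position is W if it has a move to some L; otherwise it is L.
n=0: no move → L
n=1: reaches L-position 0 → W
n=2: only reaches 1(W), which is W → L
n=3: reaches L-position 2 → W
n=4: only reaches 3(W), 1(W), all W → L
n=5: reaches L-position 4 → W
n=6: only reaches 5(W), 3(W), all W → L
n=7: reaches L-position 6 → W
n=8: reaches L-position 0 → W
n=9: reaches L-position 6 → W
n=10: reaches L-position 2 → W
n=11: only reaches 10(W), 8(W), 3(W), all W → L
n=12: reaches L-position 11 → W
n=13: only reaches 12(W), 10(W), 5(W), all W → L
n=14: reaches L-position 13 → W
n=15: only reaches 14(W), 12(W), 7(W), all W → L
n=16: reaches L-position 15 → W
n=17: only reaches 16(W), 14(W), 9(W), all W → L
n=18: reaches L-position 17 → W
n=19: reaches L-position 11 → W
n=20: reaches L-position 17 → W
n=21: reaches L-position 13 → W
n=22: only reaches 21(W), 19(W), 14(W), all W → L
n=23: reaches L-position 22 → W
n=24: only reaches 23(W), 21(W), 16(W), all W → L
n=25: reaches L-position 24 → W
n=26: only reaches 25(W), 23(W), 18(W), all W → L
n=27: reaches L-position 26 → W
n=28: only reaches 27(W), 25(W), 20(W), all W → L
n=29: reaches L-position 28 → W
n=30: reaches L-position 22 → W
n=31: reaches L-position 28 → W
n=32: reaches L-position 24 → W
n=33: only reaches 32(W), 30(W), 25(W), all W → L
n=34: reaches L-position 33 → W
n=35: only reaches 34(W), 32(W), 27(W), all W → L
n=36: reaches L-position 35 → W
n=37: only reaches 36(W), 34(W), 29(W), all W → L
n=38: reaches L-position 37 → W
n=39: only reaches 38(W), 36(W), 31(W), all W → L
n=40: reaches L-position 39 → W
n=41: reaches L-position 33 → W
n=42: reaches L-position 39 → W
n=43: reaches L-position 35 → W
The losing starting values of n are exactly the entries labelled L in this table (16 of them).

0, 2, 4, 6, 11, 13, 15, 17, 22, 24, 26, 28, 33, 35, 37, 39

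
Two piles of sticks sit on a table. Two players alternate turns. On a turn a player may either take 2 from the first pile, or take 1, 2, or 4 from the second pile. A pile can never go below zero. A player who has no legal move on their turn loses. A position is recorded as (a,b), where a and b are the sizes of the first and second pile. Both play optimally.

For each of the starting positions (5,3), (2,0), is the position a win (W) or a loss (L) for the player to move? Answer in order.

(5,3): L, (2,0): W

Use the standard recursion: the mover loses at a terminal position; elsewhere, the mover wins exactly when some move hands the opponent an L position.
No move ever increases a pile, so every position that can arise here has a ≤ 5 and b ≤ 3; it is enough to label the cells with 0 ≤ a ≤ 5 and 0 ≤ b ≤ 3.
Every move lowers a or b (never raises either), so fill the grid row by row in increasing a, and left to right within a row: each cell's successors are then already labelled.
      b=0  b=1  b=2  b=3
a=0:    L    W    W    L
a=1:    L    W    W    L
a=2:    W    L    W    W
a=3:    W    L    W    W
a=4:    L    W    W    L
a=5:    L    W    W    L
Cells with no legal move (terminal, hence L): (0,0), (1,0).
The remaining L cells, each justified by listing all of its moves:
(0,3): moves to (0,2)(W), (0,1)(W); every one is W ⇒ L
(1,3): moves to (1,2)(W), (1,1)(W); every one is W ⇒ L
(2,1): moves to (0,1)(W), (2,0)(W); every one is W ⇒ L
(3,1): moves to (1,1)(W), (3,0)(W); every one is W ⇒ L
(4,0): the only move is to (2,0)(W), a W ⇒ L
(4,3): moves to (2,3)(W), (4,2)(W), (4,1)(W); every one is W ⇒ L
(5,0): the only move is to (3,0)(W), a W ⇒ L
(5,3): moves to (3,3)(W), (5,2)(W), (5,1)(W); every one is W ⇒ L
Every other cell has at least one move into one of the L cells above, so it is W.
(5,3): one of the L cells justified above, so L
(2,0): the move to (0,0) reaches an L cell, so W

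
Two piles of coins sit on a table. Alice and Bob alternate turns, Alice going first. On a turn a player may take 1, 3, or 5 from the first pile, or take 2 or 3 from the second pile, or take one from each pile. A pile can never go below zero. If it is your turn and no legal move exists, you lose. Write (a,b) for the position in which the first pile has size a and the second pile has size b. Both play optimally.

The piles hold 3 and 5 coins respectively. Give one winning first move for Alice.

Move to (0,5).

Use the standard recursion: the mover loses at a terminal position; elsewhere, the mover wins exactly when some move hands the opponent an L position.
No move ever increases a pile, so every position that can arise here has a ≤ 3 and b ≤ 5; it is enough to label the cells with 0 ≤ a ≤ 3 and 0 ≤ b ≤ 5.
Every move lowers a or b (never raises either), so fill the grid row by row in increasing a, and left to right within a row: each cell's successors are then already labelled.
      b=0  b=1  b=2  b=3  b=4  b=5
a=0:    L    L    W    W    W    L
a=1:    W    W    W    L    L    W
a=2:    L    L    W    W    W    W
a=3:    W    W    W    L    L    W
Cells with no legal move (terminal, hence L): (0,0), (0,1).
The remaining L cells, each justified by listing all of its moves:
(0,5): →(0,3)(W), (0,2)(W) — all W, so L
(1,3): →(0,3)(W), (1,1)(W), (1,0)(W), (0,2)(W) — all W, so L
(1,4): →(0,4)(W), (1,2)(W), (1,1)(W), (0,3)(W) — all W, so L
(2,0): →(1,0)(W) only, which is W, so L
(2,1): →(1,1)(W), (1,0)(W) — all W, so L
(3,3): →(2,3)(W), (0,3)(W), (3,1)(W), (3,0)(W), (2,2)(W) — all W, so L
(3,4): →(2,4)(W), (0,4)(W), (3,2)(W), (3,1)(W), (2,3)(W) — all W, so L
Every other cell has at least one move into one of the L cells above, so it is W.
From (3,5), the L positions reachable in one move are: (0,5), (3,3). Any move reaching one of these is winning.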